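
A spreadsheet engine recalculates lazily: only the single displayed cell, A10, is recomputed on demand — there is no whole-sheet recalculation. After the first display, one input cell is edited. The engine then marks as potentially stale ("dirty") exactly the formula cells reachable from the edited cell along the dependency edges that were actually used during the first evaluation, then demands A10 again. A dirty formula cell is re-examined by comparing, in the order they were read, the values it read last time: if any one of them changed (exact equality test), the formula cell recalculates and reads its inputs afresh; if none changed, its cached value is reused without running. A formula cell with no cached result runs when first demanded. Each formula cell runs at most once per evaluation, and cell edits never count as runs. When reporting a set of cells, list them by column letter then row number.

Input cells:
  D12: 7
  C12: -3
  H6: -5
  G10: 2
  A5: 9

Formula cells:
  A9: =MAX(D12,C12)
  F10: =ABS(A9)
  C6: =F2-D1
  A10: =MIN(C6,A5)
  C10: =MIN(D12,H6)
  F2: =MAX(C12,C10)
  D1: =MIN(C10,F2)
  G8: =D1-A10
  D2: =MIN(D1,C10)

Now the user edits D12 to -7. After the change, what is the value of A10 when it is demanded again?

First evaluation (everything demanded from the output):
  C10 = MIN(7, -5) = -5
  F2 = MAX(-3, -5) = -3
  D1 = MIN(-5, -3) = -5
  C6 = -3 - -5 = 2
  A10 = MIN(2, 9) = 2

Propagation after the edit:
  C10: runs — D12 7->-7; result -7.
  F2: runs — C10 -5->-7; result -3 (same value as before).
  D1: runs — C10 -5->-7; result -7.
  C6: runs — D1 -5->-7; result 4.
  A10: runs — C6 2->4; result 4.

New value of A10: 4.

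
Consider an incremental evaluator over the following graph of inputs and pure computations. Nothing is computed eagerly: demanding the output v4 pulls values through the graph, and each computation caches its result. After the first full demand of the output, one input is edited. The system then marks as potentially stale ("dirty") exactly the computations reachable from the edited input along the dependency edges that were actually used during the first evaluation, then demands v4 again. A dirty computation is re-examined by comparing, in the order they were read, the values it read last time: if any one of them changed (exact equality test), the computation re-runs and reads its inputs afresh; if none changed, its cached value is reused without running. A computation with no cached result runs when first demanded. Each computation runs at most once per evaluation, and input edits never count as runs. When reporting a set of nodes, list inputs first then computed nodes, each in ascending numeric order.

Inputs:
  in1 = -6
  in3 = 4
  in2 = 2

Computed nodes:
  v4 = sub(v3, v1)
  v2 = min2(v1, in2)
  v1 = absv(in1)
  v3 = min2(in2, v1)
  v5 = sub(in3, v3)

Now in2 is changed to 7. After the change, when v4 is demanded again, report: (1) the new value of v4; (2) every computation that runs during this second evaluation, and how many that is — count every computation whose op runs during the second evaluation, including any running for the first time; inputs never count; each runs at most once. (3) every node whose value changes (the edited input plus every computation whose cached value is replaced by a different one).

Initial pass — values computed on the first demand:
  v1 = absv(-6) = 6
  v3 = min2(2, 6) = 2
  v4 = sub(2, 6) = -4

Second demand — change propagation:
  v3: re-runs because in2 2->7; new result 6.
  v4: re-runs because v3 2->6; new result 0.

v4 now evaluates to 0.
Run set: v3, v4 (2 run).
Changed values: in2, v3, v4.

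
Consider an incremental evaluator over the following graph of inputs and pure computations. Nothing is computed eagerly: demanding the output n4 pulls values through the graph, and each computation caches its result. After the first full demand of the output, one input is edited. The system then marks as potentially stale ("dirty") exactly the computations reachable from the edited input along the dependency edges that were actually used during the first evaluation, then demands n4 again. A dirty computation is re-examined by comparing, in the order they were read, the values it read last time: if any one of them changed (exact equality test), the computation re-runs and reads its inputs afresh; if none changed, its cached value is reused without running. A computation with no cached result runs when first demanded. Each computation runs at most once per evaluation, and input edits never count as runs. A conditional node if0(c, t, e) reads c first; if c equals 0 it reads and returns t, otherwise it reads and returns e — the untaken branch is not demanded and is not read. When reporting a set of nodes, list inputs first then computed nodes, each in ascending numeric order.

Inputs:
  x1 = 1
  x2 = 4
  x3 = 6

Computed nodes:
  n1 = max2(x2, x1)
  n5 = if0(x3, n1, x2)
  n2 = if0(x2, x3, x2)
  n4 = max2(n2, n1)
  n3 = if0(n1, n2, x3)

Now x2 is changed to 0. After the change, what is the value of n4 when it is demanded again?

n4 now evaluates to 6.

Initial pass — values computed on the first demand:
  n1 = max2(4, 1) = 4
  n2 = if0(x2=4 -> else branch x2) = 4
  n4 = max2(4, 4) = 4

Second demand — change propagation:
  n1: re-runs because x2 4->0; new result 1.
  n2: re-runs because x2 4->0; x2 4->0; new result 6.
  n4: re-runs because n2 4->6; n1 4->1; new result 6.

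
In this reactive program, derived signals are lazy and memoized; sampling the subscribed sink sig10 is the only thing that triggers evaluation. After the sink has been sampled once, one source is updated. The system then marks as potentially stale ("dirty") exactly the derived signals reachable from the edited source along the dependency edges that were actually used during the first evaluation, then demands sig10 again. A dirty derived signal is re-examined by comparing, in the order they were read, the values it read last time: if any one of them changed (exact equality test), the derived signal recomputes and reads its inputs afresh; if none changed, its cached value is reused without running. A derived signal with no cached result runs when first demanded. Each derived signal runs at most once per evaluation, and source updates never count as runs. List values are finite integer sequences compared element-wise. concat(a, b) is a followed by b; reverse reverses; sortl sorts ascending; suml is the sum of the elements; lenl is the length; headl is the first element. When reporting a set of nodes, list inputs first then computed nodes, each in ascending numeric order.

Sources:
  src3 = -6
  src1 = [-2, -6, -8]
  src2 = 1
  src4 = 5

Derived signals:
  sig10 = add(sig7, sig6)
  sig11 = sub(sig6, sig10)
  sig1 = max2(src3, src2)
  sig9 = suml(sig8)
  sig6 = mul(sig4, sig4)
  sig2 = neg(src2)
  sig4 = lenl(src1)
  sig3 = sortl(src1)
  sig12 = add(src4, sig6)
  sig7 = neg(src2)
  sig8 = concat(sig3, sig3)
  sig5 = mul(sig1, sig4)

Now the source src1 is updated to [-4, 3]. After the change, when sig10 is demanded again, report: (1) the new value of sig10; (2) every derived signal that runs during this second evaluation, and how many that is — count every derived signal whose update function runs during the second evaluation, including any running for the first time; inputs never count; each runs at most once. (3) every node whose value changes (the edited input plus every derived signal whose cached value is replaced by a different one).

Demanding sig10 again yields 3.
3 derived signals run: sig4, sig6, sig10.
The nodes whose values change: src1, sig4, sig6, sig10.

First demand of the output computes:
  sig4 = lenl([-2, -6, -8]) = 3
  sig6 = mul(3, 3) = 9
  sig7 = neg(1) = -1
  sig10 = add(-1, 9) = 8

After the edit, cleaning proceeds:
  sig4: a read changed (src1 [-2, -6, -8]->[-4, 3]) — executes, giving 2.
  sig6: a read changed (sig4 3->2; sig4 3->2) — executes, giving 4.
  sig10: a read changed (sig6 9->4) — executes, giving 3.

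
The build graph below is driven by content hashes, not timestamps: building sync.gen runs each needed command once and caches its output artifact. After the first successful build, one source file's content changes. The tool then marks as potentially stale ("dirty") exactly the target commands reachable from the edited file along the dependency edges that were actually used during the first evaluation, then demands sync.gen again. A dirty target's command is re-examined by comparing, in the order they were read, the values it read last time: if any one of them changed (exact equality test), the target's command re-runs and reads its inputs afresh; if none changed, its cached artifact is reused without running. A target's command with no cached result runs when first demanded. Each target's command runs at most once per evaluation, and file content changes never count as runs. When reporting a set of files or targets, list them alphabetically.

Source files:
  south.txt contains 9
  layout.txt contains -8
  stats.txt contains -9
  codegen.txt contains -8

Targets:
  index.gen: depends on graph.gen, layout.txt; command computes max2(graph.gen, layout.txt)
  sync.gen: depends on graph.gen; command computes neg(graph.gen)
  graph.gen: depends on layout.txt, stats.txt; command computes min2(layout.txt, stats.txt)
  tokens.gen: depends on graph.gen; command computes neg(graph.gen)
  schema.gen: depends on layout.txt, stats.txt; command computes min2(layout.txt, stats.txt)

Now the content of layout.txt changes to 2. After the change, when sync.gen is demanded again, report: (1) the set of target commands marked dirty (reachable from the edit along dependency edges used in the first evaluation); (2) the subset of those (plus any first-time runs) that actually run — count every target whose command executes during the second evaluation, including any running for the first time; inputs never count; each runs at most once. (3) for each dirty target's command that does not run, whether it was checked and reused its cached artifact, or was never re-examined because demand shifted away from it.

Dirty set: graph.gen, sync.gen.
Run set: graph.gen (1 run).
Re-examined without running (cache reused): sync.gen.
The important point: graph.gen recomputes to an identical value, and the output ends up unchanged.

Initial pass — values computed on the first demand:
  graph.gen = min2(-8, -9) = -9
  sync.gen = neg(-9) = 9

Second demand — change propagation:
  graph.gen: re-runs because layout.txt -8->2; new result -9 (unchanged).
  sync.gen: re-examined; everything it read last time is the same (graph.gen unchanged) — cache 9 kept, no run.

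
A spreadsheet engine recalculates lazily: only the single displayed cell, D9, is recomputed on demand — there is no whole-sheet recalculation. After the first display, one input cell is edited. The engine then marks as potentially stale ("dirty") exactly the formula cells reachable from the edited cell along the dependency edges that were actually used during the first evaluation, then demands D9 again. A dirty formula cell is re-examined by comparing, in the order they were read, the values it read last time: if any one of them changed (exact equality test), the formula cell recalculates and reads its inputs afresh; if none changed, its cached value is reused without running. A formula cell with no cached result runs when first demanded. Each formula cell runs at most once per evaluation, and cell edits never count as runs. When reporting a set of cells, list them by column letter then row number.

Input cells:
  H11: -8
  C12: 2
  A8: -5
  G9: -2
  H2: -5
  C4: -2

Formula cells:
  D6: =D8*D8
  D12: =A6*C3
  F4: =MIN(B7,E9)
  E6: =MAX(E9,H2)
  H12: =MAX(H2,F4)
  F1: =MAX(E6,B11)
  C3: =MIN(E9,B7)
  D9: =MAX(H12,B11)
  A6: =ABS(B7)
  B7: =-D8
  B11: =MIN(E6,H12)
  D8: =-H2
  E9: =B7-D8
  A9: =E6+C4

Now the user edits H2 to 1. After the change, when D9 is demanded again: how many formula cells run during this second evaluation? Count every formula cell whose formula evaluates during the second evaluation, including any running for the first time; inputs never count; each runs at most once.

First evaluation (everything demanded from the output):
  D8 = -(-5) = 5
  B7 = -(5) = -5
  E9 = -5 - 5 = -10
  E6 = MAX(-10, -5) = -5
  F4 = MIN(-5, -10) = -10
  H12 = MAX(-5, -10) = -5
  B11 = MIN(-5, -5) = -5
  D9 = MAX(-5, -5) = -5

Propagation after the edit:
  D8: runs — H2 -5->1; result -1.
  B7: runs — D8 5->-1; result 1.
  E9: runs — B7 -5->1; D8 5->-1; result 2.
  E6: runs — E9 -10->2; H2 -5->1; result 2.
  F4: runs — B7 -5->1; E9 -10->2; result 1.
  H12: runs — H2 -5->1; F4 -10->1; result 1.
  B11: runs — E6 -5->2; H12 -5->1; result 1.
  D9: runs — H12 -5->1; B11 -5->1; result 1.

Formula cells that run: B7, B11, D8, D9, E6, E9, F4, H12 — 8 in total.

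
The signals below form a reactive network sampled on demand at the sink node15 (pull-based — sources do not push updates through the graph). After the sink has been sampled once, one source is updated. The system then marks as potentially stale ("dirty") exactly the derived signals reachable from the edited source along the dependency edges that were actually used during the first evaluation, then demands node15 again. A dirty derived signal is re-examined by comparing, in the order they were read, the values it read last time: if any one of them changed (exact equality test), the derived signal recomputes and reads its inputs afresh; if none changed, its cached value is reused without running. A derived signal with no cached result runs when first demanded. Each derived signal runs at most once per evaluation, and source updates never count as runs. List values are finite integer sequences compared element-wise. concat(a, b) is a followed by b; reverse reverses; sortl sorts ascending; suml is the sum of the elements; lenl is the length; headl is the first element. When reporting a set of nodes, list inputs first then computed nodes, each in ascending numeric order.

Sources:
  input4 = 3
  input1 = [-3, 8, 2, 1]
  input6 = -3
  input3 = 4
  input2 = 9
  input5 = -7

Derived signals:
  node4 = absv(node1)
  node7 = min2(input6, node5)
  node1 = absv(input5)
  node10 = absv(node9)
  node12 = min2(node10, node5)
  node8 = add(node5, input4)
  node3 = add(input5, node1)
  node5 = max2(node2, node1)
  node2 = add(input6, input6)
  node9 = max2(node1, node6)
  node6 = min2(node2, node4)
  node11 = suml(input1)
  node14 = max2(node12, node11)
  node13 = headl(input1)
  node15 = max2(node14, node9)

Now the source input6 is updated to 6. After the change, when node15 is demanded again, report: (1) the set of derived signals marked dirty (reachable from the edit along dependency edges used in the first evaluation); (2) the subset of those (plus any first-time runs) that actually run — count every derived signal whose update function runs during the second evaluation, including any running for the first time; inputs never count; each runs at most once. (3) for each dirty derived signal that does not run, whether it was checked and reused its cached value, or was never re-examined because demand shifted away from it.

Dirty set: node2, node5, node6, node9, node10, node12, node14, node15.
Run set: node2, node5, node6, node9, node12 (5 run).
Re-examined without running (cache reused): node10, node14, node15.
The important point: at node10 every value read last time is unchanged, so the dirty flag clears without a run.

Initial pass — values computed on the first demand:
  node1 = absv(-7) = 7
  node2 = add(-3, -3) = -6
  node4 = absv(7) = 7
  node5 = max2(-6, 7) = 7
  node6 = min2(-6, 7) = -6
  node9 = max2(7, -6) = 7
  node10 = absv(7) = 7
  node11 = suml([-3, 8, 2, 1]) = 8
  node12 = min2(7, 7) = 7
  node14 = max2(7, 8) = 8
  node15 = max2(8, 7) = 8

Second demand — change propagation:
  node2: re-runs because input6 -3->6; input6 -3->6; new result 12.
  node5: re-runs because node2 -6->12; new result 12.
  node6: re-runs because node2 -6->12; new result 7.
  node9: re-runs because node6 -6->7; new result 7 (unchanged).
  node10: re-examined; everything it read last time is the same (node9 unchanged) — cache 7 kept, no run.
  node12: re-runs because node5 7->12; new result 7 (unchanged).
  node14: re-examined; everything it read last time is the same (node12 unchanged, node11 unchanged) — cache 8 kept, no run.
  node15: re-examined; everything it read last time is the same (node14 unchanged, node9 unchanged) — cache 8 kept, no run.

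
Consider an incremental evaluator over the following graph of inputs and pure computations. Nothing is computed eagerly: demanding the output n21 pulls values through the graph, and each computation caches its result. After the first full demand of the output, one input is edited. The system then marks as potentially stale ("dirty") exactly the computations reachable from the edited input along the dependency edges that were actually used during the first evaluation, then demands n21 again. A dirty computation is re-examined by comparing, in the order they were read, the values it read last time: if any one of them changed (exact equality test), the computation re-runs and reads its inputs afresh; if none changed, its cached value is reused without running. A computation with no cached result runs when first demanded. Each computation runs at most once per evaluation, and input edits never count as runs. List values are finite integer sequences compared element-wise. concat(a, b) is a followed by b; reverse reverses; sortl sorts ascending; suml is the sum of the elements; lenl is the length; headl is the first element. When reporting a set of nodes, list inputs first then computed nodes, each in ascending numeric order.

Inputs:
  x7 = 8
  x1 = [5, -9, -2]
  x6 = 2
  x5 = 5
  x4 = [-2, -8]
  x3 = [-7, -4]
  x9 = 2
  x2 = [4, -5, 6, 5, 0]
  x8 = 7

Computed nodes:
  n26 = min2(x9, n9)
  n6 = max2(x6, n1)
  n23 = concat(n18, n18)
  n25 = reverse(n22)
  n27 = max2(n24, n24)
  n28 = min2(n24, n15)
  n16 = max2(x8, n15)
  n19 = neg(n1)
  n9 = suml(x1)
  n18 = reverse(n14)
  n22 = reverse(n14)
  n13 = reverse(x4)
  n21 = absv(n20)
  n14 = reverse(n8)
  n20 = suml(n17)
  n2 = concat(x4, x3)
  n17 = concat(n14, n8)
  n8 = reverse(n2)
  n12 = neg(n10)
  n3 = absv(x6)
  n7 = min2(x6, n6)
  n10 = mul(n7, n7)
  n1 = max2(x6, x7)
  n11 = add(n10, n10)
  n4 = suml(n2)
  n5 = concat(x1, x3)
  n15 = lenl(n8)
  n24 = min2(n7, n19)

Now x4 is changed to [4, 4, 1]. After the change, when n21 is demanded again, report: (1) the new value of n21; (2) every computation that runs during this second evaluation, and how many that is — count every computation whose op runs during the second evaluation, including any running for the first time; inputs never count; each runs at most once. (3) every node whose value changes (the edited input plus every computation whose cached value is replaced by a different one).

Initial pass — values computed on the first demand:
  n2 = concat([-2, -8], [-7, -4]) = [-2, -8, -7, -4]
  n8 = reverse([-2, -8, -7, -4]) = [-4, -7, -8, -2]
  n14 = reverse([-4, -7, -8, -2]) = [-2, -8, -7, -4]
  n17 = concat([-2, -8, -7, -4], [-4, -7, -8, -2]) = [-2, -8, -7, -4, -4, -7, -8, -2]
  n20 = suml([-2, -8, -7, -4, -4, -7, -8, -2]) = -42
  n21 = absv(-42) = 42

Second demand — change propagation:
  n2: re-runs because x4 [-2, -8]->[4, 4, 1]; new result [4, 4, 1, -7, -4].
  n8: re-runs because n2 [-2, -8, -7, -4]->[4, 4, 1, -7, -4]; new result [-4, -7, 1, 4, 4].
  n14: re-runs because n8 [-4, -7, -8, -2]->[-4, -7, 1, 4, 4]; new result [4, 4, 1, -7, -4].
  n17: re-runs because n14 [-2, -8, -7, -4]->[4, 4, 1, -7, -4]; n8 [-4, -7, -8, -2]->[-4, -7, 1, 4, 4]; new result [4, 4, 1, -7, -4, -4, -7, 1, 4, 4].
  n20: re-runs because n17 [-2, -8, -7, -4, -4, -7, -8, -2]->[4, 4, 1, -7, -4, -4, -7, 1, 4, 4]; new result -4.
  n21: re-runs because n20 -42->-4; new result 4.

n21 now evaluates to 4.
Run set: n2, n8, n14, n17, n20, n21 (6 run).
Changed values: x4, n2, n8, n14, n17, n20, n21.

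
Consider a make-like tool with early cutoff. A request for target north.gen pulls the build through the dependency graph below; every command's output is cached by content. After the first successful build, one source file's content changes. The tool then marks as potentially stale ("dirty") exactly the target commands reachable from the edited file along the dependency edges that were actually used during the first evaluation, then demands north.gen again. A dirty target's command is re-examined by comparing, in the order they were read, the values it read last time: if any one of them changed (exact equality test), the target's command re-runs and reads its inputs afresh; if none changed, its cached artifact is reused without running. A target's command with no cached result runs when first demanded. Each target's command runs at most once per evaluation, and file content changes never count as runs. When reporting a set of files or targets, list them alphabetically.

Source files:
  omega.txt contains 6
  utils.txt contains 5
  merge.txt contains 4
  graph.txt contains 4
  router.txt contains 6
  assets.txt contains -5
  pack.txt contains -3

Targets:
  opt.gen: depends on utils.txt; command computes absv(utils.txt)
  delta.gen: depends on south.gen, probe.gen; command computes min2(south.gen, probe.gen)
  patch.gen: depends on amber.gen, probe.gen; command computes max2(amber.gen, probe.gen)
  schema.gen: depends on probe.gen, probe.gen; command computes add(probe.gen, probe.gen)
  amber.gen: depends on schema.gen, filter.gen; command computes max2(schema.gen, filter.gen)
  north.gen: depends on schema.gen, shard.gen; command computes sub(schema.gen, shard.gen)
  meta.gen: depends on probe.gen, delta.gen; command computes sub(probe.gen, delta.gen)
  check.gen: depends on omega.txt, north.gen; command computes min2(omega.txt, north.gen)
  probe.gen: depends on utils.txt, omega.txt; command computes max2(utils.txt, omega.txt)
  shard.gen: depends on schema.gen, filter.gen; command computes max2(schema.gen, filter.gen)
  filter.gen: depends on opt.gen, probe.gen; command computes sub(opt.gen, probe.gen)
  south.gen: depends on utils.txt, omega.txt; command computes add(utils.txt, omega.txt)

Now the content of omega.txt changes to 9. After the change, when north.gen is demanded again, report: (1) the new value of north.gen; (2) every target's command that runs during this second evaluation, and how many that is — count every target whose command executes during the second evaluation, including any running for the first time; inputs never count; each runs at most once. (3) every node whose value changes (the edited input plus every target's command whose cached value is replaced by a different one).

Demanding north.gen again yields 0.
5 target commands run: filter.gen, north.gen, probe.gen, schema.gen, shard.gen.
The nodes whose values change: filter.gen, omega.txt, probe.gen, schema.gen, shard.gen.

First demand of the output computes:
  opt.gen = absv(5) = 5
  probe.gen = max2(5, 6) = 6
  filter.gen = sub(5, 6) = -1
  schema.gen = add(6, 6) = 12
  shard.gen = max2(12, -1) = 12
  north.gen = sub(12, 12) = 0

After the edit, cleaning proceeds:
  probe.gen: a read changed (omega.txt 6->9) — executes, giving 9.
  filter.gen: a read changed (probe.gen 6->9) — executes, giving -4.
  schema.gen: a read changed (probe.gen 6->9; probe.gen 6->9) — executes, giving 18.
  shard.gen: a read changed (schema.gen 12->18; filter.gen -1->-4) — executes, giving 18.
  north.gen: a read changed (schema.gen 12->18; shard.gen 12->18) — executes, giving 0 — identical to its old value.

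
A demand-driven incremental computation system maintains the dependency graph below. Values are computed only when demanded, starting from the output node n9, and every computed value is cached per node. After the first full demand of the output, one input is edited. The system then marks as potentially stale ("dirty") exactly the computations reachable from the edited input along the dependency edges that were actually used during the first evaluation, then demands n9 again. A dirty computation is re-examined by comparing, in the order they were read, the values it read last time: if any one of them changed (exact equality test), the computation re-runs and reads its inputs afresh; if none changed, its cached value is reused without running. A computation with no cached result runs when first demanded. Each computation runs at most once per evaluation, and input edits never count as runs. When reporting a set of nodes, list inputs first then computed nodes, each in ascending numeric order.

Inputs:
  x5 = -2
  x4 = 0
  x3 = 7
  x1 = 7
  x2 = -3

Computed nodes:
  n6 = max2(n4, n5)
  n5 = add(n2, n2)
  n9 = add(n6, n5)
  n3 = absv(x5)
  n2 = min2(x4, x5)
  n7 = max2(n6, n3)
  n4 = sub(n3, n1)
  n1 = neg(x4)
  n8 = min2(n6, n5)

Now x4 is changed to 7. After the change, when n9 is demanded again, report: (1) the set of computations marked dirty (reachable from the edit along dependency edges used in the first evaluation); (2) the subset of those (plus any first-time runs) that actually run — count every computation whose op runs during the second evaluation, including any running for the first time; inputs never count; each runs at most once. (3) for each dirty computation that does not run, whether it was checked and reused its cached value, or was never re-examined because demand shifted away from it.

First evaluation (everything demanded from the output):
  n1 = neg(0) = 0
  n2 = min2(0, -2) = -2
  n3 = absv(-2) = 2
  n4 = sub(2, 0) = 2
  n5 = add(-2, -2) = -4
  n6 = max2(2, -4) = 2
  n9 = add(2, -4) = -2

Propagation after the edit:
  n1: runs — x4 0->7; result -7.
  n2: runs — x4 0->7; result -2 (same value as before).
  n4: runs — n1 0->-7; result 9.
  n5: checked — values it read are unchanged (n2 unchanged, n2 unchanged); reused cached -4 without running.
  n6: runs — n4 2->9; result 9.
  n9: runs — n6 2->9; result 5.

Key observation: the cutoff stops propagation at n5 — its inputs' values are unchanged, so it reuses its cache.

Marked dirty: n1, n2, n4, n5, n6, n9.
Computations that run: n1, n2, n4, n6, n9 — 5 in total.
Checked but reused from cache: n5.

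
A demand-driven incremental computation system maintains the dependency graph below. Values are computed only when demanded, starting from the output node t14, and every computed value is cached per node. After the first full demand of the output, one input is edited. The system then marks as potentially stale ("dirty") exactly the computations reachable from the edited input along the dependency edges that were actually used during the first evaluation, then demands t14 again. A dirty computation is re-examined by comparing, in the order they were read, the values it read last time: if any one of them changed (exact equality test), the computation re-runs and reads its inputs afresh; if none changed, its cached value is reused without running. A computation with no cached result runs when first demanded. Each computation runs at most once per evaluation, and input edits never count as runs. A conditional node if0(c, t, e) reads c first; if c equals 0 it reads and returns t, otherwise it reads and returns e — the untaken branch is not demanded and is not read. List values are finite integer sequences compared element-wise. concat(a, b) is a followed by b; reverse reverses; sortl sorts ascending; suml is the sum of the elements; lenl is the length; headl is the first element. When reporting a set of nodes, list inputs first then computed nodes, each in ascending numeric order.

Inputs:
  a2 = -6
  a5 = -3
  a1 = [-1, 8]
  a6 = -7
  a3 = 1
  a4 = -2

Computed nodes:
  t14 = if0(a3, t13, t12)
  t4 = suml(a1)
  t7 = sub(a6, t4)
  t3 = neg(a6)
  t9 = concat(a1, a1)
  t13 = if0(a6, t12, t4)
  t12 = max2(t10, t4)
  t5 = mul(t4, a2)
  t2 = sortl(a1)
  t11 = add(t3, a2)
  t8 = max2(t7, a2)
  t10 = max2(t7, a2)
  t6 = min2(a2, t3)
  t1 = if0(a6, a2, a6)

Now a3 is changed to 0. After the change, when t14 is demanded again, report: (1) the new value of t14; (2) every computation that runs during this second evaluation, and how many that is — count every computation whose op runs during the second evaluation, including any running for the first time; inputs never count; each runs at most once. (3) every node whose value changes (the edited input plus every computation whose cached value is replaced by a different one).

New value of t14: 7.
Computations that run: t13, t14 — 2 in total.
Values that change: a3.
Key observation: a condition flipped, so demand reaches new nodes — t13 runs for the first time.

First evaluation (everything demanded from the output):
  t4 = suml([-1, 8]) = 7
  t7 = sub(-7, 7) = -14
  t10 = max2(-14, -6) = -6
  t12 = max2(-6, 7) = 7
  t14 = if0(a3=1 -> else branch t12) = 7

Propagation after the edit:
  t13: demanded for the first time — runs, produces 7.
  t14: runs — a3 1->0; result 7 (same value as before).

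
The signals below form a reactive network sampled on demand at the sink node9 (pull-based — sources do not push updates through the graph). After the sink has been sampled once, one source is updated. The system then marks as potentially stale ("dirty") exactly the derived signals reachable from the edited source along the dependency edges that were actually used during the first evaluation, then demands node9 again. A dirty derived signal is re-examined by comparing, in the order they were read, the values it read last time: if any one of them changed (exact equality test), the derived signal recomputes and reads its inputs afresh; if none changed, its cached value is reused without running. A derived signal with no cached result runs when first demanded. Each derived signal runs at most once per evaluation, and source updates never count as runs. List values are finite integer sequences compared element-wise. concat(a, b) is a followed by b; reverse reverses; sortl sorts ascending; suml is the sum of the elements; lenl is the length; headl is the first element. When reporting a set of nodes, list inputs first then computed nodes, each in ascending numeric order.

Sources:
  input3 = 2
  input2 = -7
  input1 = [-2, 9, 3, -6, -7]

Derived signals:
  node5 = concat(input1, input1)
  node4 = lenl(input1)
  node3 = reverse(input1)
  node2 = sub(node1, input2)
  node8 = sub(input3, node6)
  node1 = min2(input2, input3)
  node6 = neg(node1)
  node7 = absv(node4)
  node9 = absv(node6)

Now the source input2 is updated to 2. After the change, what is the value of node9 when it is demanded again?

Initial pass — values computed on the first demand:
  node1 = min2(-7, 2) = -7
  node6 = neg(-7) = 7
  node9 = absv(7) = 7

Second demand — change propagation:
  node1: re-runs because input2 -7->2; new result 2.
  node6: re-runs because node1 -7->2; new result -2.
  node9: re-runs because node6 7->-2; new result 2.

node9 now evaluates to 2.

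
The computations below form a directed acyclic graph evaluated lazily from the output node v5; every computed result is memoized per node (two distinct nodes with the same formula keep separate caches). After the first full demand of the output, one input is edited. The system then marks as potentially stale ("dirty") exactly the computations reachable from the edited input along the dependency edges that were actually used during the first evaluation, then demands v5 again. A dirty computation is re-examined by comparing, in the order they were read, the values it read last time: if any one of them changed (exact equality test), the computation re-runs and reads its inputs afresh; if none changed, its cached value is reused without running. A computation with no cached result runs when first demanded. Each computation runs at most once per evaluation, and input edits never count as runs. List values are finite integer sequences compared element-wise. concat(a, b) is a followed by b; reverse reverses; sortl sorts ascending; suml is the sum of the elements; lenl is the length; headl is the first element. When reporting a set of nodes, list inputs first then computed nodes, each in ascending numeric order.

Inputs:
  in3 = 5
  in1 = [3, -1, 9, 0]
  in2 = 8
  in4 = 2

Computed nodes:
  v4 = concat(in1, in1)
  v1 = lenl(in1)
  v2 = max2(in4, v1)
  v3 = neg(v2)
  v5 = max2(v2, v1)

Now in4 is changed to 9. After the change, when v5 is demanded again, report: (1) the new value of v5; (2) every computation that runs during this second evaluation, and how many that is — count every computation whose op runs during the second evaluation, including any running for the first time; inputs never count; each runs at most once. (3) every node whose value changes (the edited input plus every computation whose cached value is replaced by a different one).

Demanding v5 again yields 9.
2 computations run: v2, v5.
The nodes whose values change: in4, v2, v5.

First demand of the output computes:
  v1 = lenl([3, -1, 9, 0]) = 4
  v2 = max2(2, 4) = 4
  v5 = max2(4, 4) = 4

After the edit, cleaning proceeds:
  v2: a read changed (in4 2->9) — executes, giving 9.
  v5: a read changed (v2 4->9) — executes, giving 9.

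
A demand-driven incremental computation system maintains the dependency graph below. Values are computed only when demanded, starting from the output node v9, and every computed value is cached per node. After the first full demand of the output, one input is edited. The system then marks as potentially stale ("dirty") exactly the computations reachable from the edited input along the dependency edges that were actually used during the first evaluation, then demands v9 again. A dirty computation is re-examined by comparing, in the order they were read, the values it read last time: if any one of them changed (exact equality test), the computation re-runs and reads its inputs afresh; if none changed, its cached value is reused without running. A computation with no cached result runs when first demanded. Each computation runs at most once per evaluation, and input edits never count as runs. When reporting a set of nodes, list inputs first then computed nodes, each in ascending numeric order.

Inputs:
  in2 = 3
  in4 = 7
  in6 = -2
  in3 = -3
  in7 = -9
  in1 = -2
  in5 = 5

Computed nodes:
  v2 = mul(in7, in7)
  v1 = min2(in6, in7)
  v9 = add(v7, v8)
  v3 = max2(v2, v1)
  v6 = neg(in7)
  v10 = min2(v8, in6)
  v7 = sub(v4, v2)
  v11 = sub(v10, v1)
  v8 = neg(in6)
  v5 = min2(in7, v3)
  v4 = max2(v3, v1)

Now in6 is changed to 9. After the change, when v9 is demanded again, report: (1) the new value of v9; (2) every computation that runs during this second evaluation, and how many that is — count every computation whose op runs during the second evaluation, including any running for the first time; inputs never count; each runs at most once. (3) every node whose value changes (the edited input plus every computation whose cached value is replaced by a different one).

New value of v9: -9.
Computations that run: v1, v8, v9 — 3 in total.
Values that change: in6, v8, v9.
Key observation: the cutoff stops propagation at v3 — its inputs' values are unchanged, so it reuses its cache.

First evaluation (everything demanded from the output):
  v1 = min2(-2, -9) = -9
  v2 = mul(-9, -9) = 81
  v3 = max2(81, -9) = 81
  v4 = max2(81, -9) = 81
  v7 = sub(81, 81) = 0
  v8 = neg(-2) = 2
  v9 = add(0, 2) = 2

Propagation after the edit:
  v1: runs — in6 -2->9; result -9 (same value as before).
  v3: checked — values it read are unchanged (v2 unchanged, v1 unchanged); reused cached 81 without running.
  v4: checked — values it read are unchanged (v3 unchanged, v1 unchanged); reused cached 81 without running.
  v7: checked — values it read are unchanged (v4 unchanged, v2 unchanged); reused cached 0 without running.
  v8: runs — in6 -2->9; result -9.
  v9: runs — v8 2->-9; result -9.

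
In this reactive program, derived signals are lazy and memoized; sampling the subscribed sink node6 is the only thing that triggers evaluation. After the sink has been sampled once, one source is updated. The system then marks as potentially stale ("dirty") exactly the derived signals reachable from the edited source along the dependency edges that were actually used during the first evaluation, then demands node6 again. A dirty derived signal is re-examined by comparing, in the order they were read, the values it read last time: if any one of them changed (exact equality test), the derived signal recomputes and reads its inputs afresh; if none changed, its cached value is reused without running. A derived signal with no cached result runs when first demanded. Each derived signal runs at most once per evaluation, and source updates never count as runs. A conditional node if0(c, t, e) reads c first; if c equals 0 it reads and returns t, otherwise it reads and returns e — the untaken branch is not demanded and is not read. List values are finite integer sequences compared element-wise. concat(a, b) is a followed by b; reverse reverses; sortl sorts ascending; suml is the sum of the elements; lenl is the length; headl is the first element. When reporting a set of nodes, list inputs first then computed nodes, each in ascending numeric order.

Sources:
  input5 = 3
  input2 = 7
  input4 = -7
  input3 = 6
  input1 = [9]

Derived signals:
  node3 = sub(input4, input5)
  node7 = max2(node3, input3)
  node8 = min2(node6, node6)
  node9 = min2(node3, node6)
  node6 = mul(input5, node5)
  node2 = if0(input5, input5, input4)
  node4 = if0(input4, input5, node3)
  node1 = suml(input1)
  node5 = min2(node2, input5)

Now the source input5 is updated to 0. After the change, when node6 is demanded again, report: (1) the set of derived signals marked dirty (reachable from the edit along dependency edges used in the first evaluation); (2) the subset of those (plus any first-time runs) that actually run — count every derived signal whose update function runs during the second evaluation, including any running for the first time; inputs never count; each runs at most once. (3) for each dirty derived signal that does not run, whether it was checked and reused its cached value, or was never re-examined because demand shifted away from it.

First demand of the output computes:
  node2 = if0(input5=3 -> else branch input4) = -7
  node5 = min2(-7, 3) = -7
  node6 = mul(3, -7) = -21

After the edit, cleaning proceeds:
  node2: a read changed (input5 3->0) — executes, giving 0.
  node5: a read changed (node2 -7->0; input5 3->0) — executes, giving 0.
  node6: a read changed (input5 3->0; node5 -7->0) — executes, giving 0.

The edit dirties: node2, node5, node6.
3 derived signals run: node2, node5, node6.
No dirty derived signal escaped a run.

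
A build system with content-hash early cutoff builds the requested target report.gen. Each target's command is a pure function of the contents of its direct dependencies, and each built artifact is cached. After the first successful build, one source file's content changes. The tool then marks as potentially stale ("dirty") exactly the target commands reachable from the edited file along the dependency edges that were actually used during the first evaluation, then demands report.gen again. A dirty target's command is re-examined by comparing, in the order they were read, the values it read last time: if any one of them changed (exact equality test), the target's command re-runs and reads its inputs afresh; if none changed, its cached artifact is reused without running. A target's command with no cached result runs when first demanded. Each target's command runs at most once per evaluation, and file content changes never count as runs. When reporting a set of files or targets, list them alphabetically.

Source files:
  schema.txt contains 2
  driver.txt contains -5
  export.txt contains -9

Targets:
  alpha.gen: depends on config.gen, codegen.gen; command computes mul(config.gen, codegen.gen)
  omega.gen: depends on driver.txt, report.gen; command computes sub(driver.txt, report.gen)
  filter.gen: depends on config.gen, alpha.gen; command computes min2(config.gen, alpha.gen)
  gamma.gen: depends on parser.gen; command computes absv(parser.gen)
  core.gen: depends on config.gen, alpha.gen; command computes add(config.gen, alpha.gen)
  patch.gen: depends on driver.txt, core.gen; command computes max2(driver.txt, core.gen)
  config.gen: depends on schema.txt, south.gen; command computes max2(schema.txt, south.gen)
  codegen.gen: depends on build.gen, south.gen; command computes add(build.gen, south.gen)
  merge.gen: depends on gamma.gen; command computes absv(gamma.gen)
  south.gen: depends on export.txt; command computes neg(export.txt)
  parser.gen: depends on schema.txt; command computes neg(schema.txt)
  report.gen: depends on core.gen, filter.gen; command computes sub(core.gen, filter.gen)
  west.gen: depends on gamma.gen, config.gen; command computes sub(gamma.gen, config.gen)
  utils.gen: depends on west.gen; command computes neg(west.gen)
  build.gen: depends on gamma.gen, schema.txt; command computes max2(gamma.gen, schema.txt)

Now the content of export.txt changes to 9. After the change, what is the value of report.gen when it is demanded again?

New value of report.gen: 2.

First evaluation (everything demanded from the output):
  parser.gen = neg(2) = -2
  gamma.gen = absv(-2) = 2
  build.gen = max2(2, 2) = 2
  south.gen = neg(-9) = 9
  codegen.gen = add(2, 9) = 11
  config.gen = max2(2, 9) = 9
  alpha.gen = mul(9, 11) = 99
  core.gen = add(9, 99) = 108
  filter.gen = min2(9, 99) = 9
  report.gen = sub(108, 9) = 99

Propagation after the edit:
  south.gen: runs — export.txt -9->9; result -9.
  codegen.gen: runs — south.gen 9->-9; result -7.
  config.gen: runs — south.gen 9->-9; result 2.
  alpha.gen: runs — config.gen 9->2; codegen.gen 11->-7; result -14.
  core.gen: runs — config.gen 9->2; alpha.gen 99->-14; result -12.
  filter.gen: runs — config.gen 9->2; alpha.gen 99->-14; result -14.
  report.gen: runs — core.gen 108->-12; filter.gen 9->-14; result 2.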